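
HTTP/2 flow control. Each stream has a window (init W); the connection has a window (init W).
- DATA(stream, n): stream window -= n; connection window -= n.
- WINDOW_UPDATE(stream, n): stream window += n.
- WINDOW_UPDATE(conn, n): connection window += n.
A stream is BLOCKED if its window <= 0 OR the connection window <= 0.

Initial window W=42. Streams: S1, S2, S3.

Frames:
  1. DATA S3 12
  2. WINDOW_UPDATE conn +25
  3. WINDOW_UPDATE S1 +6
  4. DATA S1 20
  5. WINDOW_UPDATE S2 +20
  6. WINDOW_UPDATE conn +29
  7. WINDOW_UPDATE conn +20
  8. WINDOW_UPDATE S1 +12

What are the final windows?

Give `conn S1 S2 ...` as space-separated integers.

Answer: 84 40 62 30

Derivation:
Op 1: conn=30 S1=42 S2=42 S3=30 blocked=[]
Op 2: conn=55 S1=42 S2=42 S3=30 blocked=[]
Op 3: conn=55 S1=48 S2=42 S3=30 blocked=[]
Op 4: conn=35 S1=28 S2=42 S3=30 blocked=[]
Op 5: conn=35 S1=28 S2=62 S3=30 blocked=[]
Op 6: conn=64 S1=28 S2=62 S3=30 blocked=[]
Op 7: conn=84 S1=28 S2=62 S3=30 blocked=[]
Op 8: conn=84 S1=40 S2=62 S3=30 blocked=[]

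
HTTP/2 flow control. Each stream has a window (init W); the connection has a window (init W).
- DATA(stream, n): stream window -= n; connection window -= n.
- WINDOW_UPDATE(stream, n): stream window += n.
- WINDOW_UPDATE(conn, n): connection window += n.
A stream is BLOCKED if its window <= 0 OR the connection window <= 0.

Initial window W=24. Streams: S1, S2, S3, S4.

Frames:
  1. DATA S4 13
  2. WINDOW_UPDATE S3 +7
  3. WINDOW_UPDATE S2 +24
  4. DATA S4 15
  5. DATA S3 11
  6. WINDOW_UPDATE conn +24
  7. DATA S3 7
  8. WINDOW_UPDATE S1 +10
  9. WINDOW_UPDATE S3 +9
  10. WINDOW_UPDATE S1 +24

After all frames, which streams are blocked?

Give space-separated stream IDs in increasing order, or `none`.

Op 1: conn=11 S1=24 S2=24 S3=24 S4=11 blocked=[]
Op 2: conn=11 S1=24 S2=24 S3=31 S4=11 blocked=[]
Op 3: conn=11 S1=24 S2=48 S3=31 S4=11 blocked=[]
Op 4: conn=-4 S1=24 S2=48 S3=31 S4=-4 blocked=[1, 2, 3, 4]
Op 5: conn=-15 S1=24 S2=48 S3=20 S4=-4 blocked=[1, 2, 3, 4]
Op 6: conn=9 S1=24 S2=48 S3=20 S4=-4 blocked=[4]
Op 7: conn=2 S1=24 S2=48 S3=13 S4=-4 blocked=[4]
Op 8: conn=2 S1=34 S2=48 S3=13 S4=-4 blocked=[4]
Op 9: conn=2 S1=34 S2=48 S3=22 S4=-4 blocked=[4]
Op 10: conn=2 S1=58 S2=48 S3=22 S4=-4 blocked=[4]

Answer: S4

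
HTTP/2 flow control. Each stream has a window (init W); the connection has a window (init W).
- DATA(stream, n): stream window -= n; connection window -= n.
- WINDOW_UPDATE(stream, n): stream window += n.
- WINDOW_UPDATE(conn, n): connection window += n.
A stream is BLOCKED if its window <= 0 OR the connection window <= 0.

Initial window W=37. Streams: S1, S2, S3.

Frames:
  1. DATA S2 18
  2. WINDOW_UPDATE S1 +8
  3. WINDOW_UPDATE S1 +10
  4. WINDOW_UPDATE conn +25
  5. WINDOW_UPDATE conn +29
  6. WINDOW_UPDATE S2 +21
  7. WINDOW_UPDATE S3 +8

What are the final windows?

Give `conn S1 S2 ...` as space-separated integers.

Op 1: conn=19 S1=37 S2=19 S3=37 blocked=[]
Op 2: conn=19 S1=45 S2=19 S3=37 blocked=[]
Op 3: conn=19 S1=55 S2=19 S3=37 blocked=[]
Op 4: conn=44 S1=55 S2=19 S3=37 blocked=[]
Op 5: conn=73 S1=55 S2=19 S3=37 blocked=[]
Op 6: conn=73 S1=55 S2=40 S3=37 blocked=[]
Op 7: conn=73 S1=55 S2=40 S3=45 blocked=[]

Answer: 73 55 40 45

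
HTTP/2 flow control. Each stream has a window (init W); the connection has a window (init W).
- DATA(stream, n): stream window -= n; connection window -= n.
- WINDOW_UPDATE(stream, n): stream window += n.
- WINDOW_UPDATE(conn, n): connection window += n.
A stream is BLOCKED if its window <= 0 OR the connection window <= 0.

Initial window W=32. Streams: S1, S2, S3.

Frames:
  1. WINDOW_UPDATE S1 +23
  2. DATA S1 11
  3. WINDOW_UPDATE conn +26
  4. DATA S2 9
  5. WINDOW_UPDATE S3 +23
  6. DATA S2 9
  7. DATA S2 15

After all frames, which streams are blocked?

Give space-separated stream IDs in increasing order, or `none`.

Op 1: conn=32 S1=55 S2=32 S3=32 blocked=[]
Op 2: conn=21 S1=44 S2=32 S3=32 blocked=[]
Op 3: conn=47 S1=44 S2=32 S3=32 blocked=[]
Op 4: conn=38 S1=44 S2=23 S3=32 blocked=[]
Op 5: conn=38 S1=44 S2=23 S3=55 blocked=[]
Op 6: conn=29 S1=44 S2=14 S3=55 blocked=[]
Op 7: conn=14 S1=44 S2=-1 S3=55 blocked=[2]

Answer: S2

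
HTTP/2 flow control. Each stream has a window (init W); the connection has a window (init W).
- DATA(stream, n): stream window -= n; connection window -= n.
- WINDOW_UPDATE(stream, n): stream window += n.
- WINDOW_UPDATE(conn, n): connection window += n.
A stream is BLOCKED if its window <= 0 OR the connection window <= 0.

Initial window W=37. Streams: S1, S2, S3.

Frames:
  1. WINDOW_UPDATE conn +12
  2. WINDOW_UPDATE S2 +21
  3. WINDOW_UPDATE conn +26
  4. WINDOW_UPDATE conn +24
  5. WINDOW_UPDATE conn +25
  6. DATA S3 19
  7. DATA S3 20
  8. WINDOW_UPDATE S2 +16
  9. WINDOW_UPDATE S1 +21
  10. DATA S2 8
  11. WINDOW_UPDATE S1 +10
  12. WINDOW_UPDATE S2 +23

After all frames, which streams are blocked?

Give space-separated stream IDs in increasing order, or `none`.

Answer: S3

Derivation:
Op 1: conn=49 S1=37 S2=37 S3=37 blocked=[]
Op 2: conn=49 S1=37 S2=58 S3=37 blocked=[]
Op 3: conn=75 S1=37 S2=58 S3=37 blocked=[]
Op 4: conn=99 S1=37 S2=58 S3=37 blocked=[]
Op 5: conn=124 S1=37 S2=58 S3=37 blocked=[]
Op 6: conn=105 S1=37 S2=58 S3=18 blocked=[]
Op 7: conn=85 S1=37 S2=58 S3=-2 blocked=[3]
Op 8: conn=85 S1=37 S2=74 S3=-2 blocked=[3]
Op 9: conn=85 S1=58 S2=74 S3=-2 blocked=[3]
Op 10: conn=77 S1=58 S2=66 S3=-2 blocked=[3]
Op 11: conn=77 S1=68 S2=66 S3=-2 blocked=[3]
Op 12: conn=77 S1=68 S2=89 S3=-2 blocked=[3]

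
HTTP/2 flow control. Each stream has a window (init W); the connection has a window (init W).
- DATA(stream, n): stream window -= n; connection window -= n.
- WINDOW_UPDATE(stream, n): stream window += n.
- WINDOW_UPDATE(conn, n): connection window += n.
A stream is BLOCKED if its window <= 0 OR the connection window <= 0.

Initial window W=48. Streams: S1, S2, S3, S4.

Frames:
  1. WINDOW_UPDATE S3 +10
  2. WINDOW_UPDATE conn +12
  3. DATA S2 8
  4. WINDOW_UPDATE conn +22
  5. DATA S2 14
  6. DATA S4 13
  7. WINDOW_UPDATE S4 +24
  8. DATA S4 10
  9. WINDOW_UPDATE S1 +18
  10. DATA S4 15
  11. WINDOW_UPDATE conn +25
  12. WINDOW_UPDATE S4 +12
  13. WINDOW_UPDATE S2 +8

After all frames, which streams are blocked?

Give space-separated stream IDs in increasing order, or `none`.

Op 1: conn=48 S1=48 S2=48 S3=58 S4=48 blocked=[]
Op 2: conn=60 S1=48 S2=48 S3=58 S4=48 blocked=[]
Op 3: conn=52 S1=48 S2=40 S3=58 S4=48 blocked=[]
Op 4: conn=74 S1=48 S2=40 S3=58 S4=48 blocked=[]
Op 5: conn=60 S1=48 S2=26 S3=58 S4=48 blocked=[]
Op 6: conn=47 S1=48 S2=26 S3=58 S4=35 blocked=[]
Op 7: conn=47 S1=48 S2=26 S3=58 S4=59 blocked=[]
Op 8: conn=37 S1=48 S2=26 S3=58 S4=49 blocked=[]
Op 9: conn=37 S1=66 S2=26 S3=58 S4=49 blocked=[]
Op 10: conn=22 S1=66 S2=26 S3=58 S4=34 blocked=[]
Op 11: conn=47 S1=66 S2=26 S3=58 S4=34 blocked=[]
Op 12: conn=47 S1=66 S2=26 S3=58 S4=46 blocked=[]
Op 13: conn=47 S1=66 S2=34 S3=58 S4=46 blocked=[]

Answer: none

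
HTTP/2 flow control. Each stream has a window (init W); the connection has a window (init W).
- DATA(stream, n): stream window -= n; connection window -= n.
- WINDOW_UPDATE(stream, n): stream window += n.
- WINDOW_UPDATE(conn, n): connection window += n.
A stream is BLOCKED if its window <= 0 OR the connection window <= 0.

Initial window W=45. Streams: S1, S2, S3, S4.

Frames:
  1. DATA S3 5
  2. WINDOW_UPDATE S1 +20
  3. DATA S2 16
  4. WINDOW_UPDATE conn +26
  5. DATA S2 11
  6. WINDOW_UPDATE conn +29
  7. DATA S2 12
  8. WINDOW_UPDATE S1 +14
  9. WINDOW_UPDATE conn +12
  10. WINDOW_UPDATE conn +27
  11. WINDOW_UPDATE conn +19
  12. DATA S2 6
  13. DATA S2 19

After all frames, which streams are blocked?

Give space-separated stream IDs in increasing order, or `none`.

Answer: S2

Derivation:
Op 1: conn=40 S1=45 S2=45 S3=40 S4=45 blocked=[]
Op 2: conn=40 S1=65 S2=45 S3=40 S4=45 blocked=[]
Op 3: conn=24 S1=65 S2=29 S3=40 S4=45 blocked=[]
Op 4: conn=50 S1=65 S2=29 S3=40 S4=45 blocked=[]
Op 5: conn=39 S1=65 S2=18 S3=40 S4=45 blocked=[]
Op 6: conn=68 S1=65 S2=18 S3=40 S4=45 blocked=[]
Op 7: conn=56 S1=65 S2=6 S3=40 S4=45 blocked=[]
Op 8: conn=56 S1=79 S2=6 S3=40 S4=45 blocked=[]
Op 9: conn=68 S1=79 S2=6 S3=40 S4=45 blocked=[]
Op 10: conn=95 S1=79 S2=6 S3=40 S4=45 blocked=[]
Op 11: conn=114 S1=79 S2=6 S3=40 S4=45 blocked=[]
Op 12: conn=108 S1=79 S2=0 S3=40 S4=45 blocked=[2]
Op 13: conn=89 S1=79 S2=-19 S3=40 S4=45 blocked=[2]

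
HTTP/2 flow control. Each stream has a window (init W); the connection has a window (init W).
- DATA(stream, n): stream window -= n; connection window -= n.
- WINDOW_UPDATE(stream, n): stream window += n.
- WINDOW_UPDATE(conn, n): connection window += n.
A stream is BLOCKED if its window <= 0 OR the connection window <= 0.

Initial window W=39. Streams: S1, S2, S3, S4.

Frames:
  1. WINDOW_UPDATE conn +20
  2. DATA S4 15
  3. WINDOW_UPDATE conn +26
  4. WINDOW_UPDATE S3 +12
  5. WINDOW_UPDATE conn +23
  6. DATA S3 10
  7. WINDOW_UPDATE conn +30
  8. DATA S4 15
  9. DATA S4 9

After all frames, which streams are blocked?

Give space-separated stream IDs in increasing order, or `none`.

Op 1: conn=59 S1=39 S2=39 S3=39 S4=39 blocked=[]
Op 2: conn=44 S1=39 S2=39 S3=39 S4=24 blocked=[]
Op 3: conn=70 S1=39 S2=39 S3=39 S4=24 blocked=[]
Op 4: conn=70 S1=39 S2=39 S3=51 S4=24 blocked=[]
Op 5: conn=93 S1=39 S2=39 S3=51 S4=24 blocked=[]
Op 6: conn=83 S1=39 S2=39 S3=41 S4=24 blocked=[]
Op 7: conn=113 S1=39 S2=39 S3=41 S4=24 blocked=[]
Op 8: conn=98 S1=39 S2=39 S3=41 S4=9 blocked=[]
Op 9: conn=89 S1=39 S2=39 S3=41 S4=0 blocked=[4]

Answer: S4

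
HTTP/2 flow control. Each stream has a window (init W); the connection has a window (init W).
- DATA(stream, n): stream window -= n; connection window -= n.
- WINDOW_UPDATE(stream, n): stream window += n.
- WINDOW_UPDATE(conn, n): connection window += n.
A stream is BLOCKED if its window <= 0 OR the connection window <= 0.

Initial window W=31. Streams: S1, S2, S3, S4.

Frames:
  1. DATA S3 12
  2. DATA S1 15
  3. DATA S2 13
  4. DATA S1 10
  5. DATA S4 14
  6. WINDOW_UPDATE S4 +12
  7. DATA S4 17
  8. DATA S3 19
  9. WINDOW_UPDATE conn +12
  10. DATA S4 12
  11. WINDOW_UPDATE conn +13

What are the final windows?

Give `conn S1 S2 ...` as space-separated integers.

Answer: -56 6 18 0 0

Derivation:
Op 1: conn=19 S1=31 S2=31 S3=19 S4=31 blocked=[]
Op 2: conn=4 S1=16 S2=31 S3=19 S4=31 blocked=[]
Op 3: conn=-9 S1=16 S2=18 S3=19 S4=31 blocked=[1, 2, 3, 4]
Op 4: conn=-19 S1=6 S2=18 S3=19 S4=31 blocked=[1, 2, 3, 4]
Op 5: conn=-33 S1=6 S2=18 S3=19 S4=17 blocked=[1, 2, 3, 4]
Op 6: conn=-33 S1=6 S2=18 S3=19 S4=29 blocked=[1, 2, 3, 4]
Op 7: conn=-50 S1=6 S2=18 S3=19 S4=12 blocked=[1, 2, 3, 4]
Op 8: conn=-69 S1=6 S2=18 S3=0 S4=12 blocked=[1, 2, 3, 4]
Op 9: conn=-57 S1=6 S2=18 S3=0 S4=12 blocked=[1, 2, 3, 4]
Op 10: conn=-69 S1=6 S2=18 S3=0 S4=0 blocked=[1, 2, 3, 4]
Op 11: conn=-56 S1=6 S2=18 S3=0 S4=0 blocked=[1, 2, 3, 4]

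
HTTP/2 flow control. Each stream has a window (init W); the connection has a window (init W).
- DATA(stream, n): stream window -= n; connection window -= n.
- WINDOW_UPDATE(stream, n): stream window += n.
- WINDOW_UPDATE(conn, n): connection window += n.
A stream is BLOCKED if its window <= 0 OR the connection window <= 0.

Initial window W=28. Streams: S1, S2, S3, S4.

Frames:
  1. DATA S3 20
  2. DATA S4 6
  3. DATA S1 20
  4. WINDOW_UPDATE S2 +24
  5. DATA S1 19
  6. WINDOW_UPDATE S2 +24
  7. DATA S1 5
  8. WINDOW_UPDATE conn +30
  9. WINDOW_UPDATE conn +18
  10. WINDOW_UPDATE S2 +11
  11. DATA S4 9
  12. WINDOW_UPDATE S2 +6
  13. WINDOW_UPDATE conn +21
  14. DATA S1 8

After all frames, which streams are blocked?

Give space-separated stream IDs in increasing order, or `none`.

Op 1: conn=8 S1=28 S2=28 S3=8 S4=28 blocked=[]
Op 2: conn=2 S1=28 S2=28 S3=8 S4=22 blocked=[]
Op 3: conn=-18 S1=8 S2=28 S3=8 S4=22 blocked=[1, 2, 3, 4]
Op 4: conn=-18 S1=8 S2=52 S3=8 S4=22 blocked=[1, 2, 3, 4]
Op 5: conn=-37 S1=-11 S2=52 S3=8 S4=22 blocked=[1, 2, 3, 4]
Op 6: conn=-37 S1=-11 S2=76 S3=8 S4=22 blocked=[1, 2, 3, 4]
Op 7: conn=-42 S1=-16 S2=76 S3=8 S4=22 blocked=[1, 2, 3, 4]
Op 8: conn=-12 S1=-16 S2=76 S3=8 S4=22 blocked=[1, 2, 3, 4]
Op 9: conn=6 S1=-16 S2=76 S3=8 S4=22 blocked=[1]
Op 10: conn=6 S1=-16 S2=87 S3=8 S4=22 blocked=[1]
Op 11: conn=-3 S1=-16 S2=87 S3=8 S4=13 blocked=[1, 2, 3, 4]
Op 12: conn=-3 S1=-16 S2=93 S3=8 S4=13 blocked=[1, 2, 3, 4]
Op 13: conn=18 S1=-16 S2=93 S3=8 S4=13 blocked=[1]
Op 14: conn=10 S1=-24 S2=93 S3=8 S4=13 blocked=[1]

Answer: S1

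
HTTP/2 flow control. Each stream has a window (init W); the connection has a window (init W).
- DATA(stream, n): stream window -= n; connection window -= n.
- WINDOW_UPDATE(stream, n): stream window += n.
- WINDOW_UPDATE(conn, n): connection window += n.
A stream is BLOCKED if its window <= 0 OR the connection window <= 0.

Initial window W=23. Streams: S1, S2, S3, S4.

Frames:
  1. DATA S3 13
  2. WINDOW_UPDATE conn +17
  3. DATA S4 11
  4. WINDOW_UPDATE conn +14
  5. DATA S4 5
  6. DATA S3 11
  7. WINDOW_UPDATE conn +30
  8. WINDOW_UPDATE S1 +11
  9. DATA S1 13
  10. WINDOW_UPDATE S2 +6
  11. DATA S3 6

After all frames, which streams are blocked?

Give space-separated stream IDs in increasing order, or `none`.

Op 1: conn=10 S1=23 S2=23 S3=10 S4=23 blocked=[]
Op 2: conn=27 S1=23 S2=23 S3=10 S4=23 blocked=[]
Op 3: conn=16 S1=23 S2=23 S3=10 S4=12 blocked=[]
Op 4: conn=30 S1=23 S2=23 S3=10 S4=12 blocked=[]
Op 5: conn=25 S1=23 S2=23 S3=10 S4=7 blocked=[]
Op 6: conn=14 S1=23 S2=23 S3=-1 S4=7 blocked=[3]
Op 7: conn=44 S1=23 S2=23 S3=-1 S4=7 blocked=[3]
Op 8: conn=44 S1=34 S2=23 S3=-1 S4=7 blocked=[3]
Op 9: conn=31 S1=21 S2=23 S3=-1 S4=7 blocked=[3]
Op 10: conn=31 S1=21 S2=29 S3=-1 S4=7 blocked=[3]
Op 11: conn=25 S1=21 S2=29 S3=-7 S4=7 blocked=[3]

Answer: S3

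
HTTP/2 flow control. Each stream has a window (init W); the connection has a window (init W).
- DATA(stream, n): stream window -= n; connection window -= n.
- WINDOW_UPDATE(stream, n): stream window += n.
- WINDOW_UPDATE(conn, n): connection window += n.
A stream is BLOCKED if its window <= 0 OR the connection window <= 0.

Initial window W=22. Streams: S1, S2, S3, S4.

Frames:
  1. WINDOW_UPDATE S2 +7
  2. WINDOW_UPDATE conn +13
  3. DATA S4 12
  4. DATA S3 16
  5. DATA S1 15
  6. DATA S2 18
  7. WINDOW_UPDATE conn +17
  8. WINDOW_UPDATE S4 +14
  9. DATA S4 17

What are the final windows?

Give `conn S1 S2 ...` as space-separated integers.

Answer: -26 7 11 6 7

Derivation:
Op 1: conn=22 S1=22 S2=29 S3=22 S4=22 blocked=[]
Op 2: conn=35 S1=22 S2=29 S3=22 S4=22 blocked=[]
Op 3: conn=23 S1=22 S2=29 S3=22 S4=10 blocked=[]
Op 4: conn=7 S1=22 S2=29 S3=6 S4=10 blocked=[]
Op 5: conn=-8 S1=7 S2=29 S3=6 S4=10 blocked=[1, 2, 3, 4]
Op 6: conn=-26 S1=7 S2=11 S3=6 S4=10 blocked=[1, 2, 3, 4]
Op 7: conn=-9 S1=7 S2=11 S3=6 S4=10 blocked=[1, 2, 3, 4]
Op 8: conn=-9 S1=7 S2=11 S3=6 S4=24 blocked=[1, 2, 3, 4]
Op 9: conn=-26 S1=7 S2=11 S3=6 S4=7 blocked=[1, 2, 3, 4]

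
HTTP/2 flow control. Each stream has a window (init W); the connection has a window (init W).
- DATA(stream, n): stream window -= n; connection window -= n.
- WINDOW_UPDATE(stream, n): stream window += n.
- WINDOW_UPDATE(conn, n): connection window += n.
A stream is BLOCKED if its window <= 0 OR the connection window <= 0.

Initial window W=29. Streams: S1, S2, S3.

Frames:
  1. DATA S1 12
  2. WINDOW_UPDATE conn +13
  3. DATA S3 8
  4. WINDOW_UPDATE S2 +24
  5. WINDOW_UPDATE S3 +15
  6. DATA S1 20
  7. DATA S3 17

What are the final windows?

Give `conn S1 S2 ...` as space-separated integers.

Op 1: conn=17 S1=17 S2=29 S3=29 blocked=[]
Op 2: conn=30 S1=17 S2=29 S3=29 blocked=[]
Op 3: conn=22 S1=17 S2=29 S3=21 blocked=[]
Op 4: conn=22 S1=17 S2=53 S3=21 blocked=[]
Op 5: conn=22 S1=17 S2=53 S3=36 blocked=[]
Op 6: conn=2 S1=-3 S2=53 S3=36 blocked=[1]
Op 7: conn=-15 S1=-3 S2=53 S3=19 blocked=[1, 2, 3]

Answer: -15 -3 53 19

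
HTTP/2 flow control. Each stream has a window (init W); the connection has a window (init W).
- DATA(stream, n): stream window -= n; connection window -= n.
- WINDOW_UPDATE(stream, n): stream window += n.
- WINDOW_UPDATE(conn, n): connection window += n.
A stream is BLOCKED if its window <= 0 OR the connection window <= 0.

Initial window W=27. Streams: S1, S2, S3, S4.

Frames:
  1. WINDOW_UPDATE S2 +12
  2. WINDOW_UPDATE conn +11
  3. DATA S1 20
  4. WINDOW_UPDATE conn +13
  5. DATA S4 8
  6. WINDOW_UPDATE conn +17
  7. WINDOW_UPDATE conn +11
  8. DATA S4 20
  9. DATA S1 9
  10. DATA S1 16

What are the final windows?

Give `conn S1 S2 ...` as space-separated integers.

Op 1: conn=27 S1=27 S2=39 S3=27 S4=27 blocked=[]
Op 2: conn=38 S1=27 S2=39 S3=27 S4=27 blocked=[]
Op 3: conn=18 S1=7 S2=39 S3=27 S4=27 blocked=[]
Op 4: conn=31 S1=7 S2=39 S3=27 S4=27 blocked=[]
Op 5: conn=23 S1=7 S2=39 S3=27 S4=19 blocked=[]
Op 6: conn=40 S1=7 S2=39 S3=27 S4=19 blocked=[]
Op 7: conn=51 S1=7 S2=39 S3=27 S4=19 blocked=[]
Op 8: conn=31 S1=7 S2=39 S3=27 S4=-1 blocked=[4]
Op 9: conn=22 S1=-2 S2=39 S3=27 S4=-1 blocked=[1, 4]
Op 10: conn=6 S1=-18 S2=39 S3=27 S4=-1 blocked=[1, 4]

Answer: 6 -18 39 27 -1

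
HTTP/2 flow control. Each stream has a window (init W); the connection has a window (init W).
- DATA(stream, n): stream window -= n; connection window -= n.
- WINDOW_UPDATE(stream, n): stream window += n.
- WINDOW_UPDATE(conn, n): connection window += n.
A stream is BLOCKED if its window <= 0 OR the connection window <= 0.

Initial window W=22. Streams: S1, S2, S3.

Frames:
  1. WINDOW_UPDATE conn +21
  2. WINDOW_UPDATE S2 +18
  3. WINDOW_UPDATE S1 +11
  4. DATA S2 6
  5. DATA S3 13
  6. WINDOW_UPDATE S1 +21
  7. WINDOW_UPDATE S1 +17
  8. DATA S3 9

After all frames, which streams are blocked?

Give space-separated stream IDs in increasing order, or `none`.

Op 1: conn=43 S1=22 S2=22 S3=22 blocked=[]
Op 2: conn=43 S1=22 S2=40 S3=22 blocked=[]
Op 3: conn=43 S1=33 S2=40 S3=22 blocked=[]
Op 4: conn=37 S1=33 S2=34 S3=22 blocked=[]
Op 5: conn=24 S1=33 S2=34 S3=9 blocked=[]
Op 6: conn=24 S1=54 S2=34 S3=9 blocked=[]
Op 7: conn=24 S1=71 S2=34 S3=9 blocked=[]
Op 8: conn=15 S1=71 S2=34 S3=0 blocked=[3]

Answer: S3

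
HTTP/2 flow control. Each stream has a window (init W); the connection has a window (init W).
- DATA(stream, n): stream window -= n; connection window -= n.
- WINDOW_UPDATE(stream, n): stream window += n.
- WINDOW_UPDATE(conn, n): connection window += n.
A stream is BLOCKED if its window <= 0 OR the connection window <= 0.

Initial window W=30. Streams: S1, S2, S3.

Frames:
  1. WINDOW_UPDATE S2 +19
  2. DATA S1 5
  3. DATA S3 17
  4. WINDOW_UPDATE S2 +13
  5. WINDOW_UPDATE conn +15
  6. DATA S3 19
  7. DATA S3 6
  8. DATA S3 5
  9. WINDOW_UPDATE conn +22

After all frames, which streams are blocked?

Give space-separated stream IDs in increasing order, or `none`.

Op 1: conn=30 S1=30 S2=49 S3=30 blocked=[]
Op 2: conn=25 S1=25 S2=49 S3=30 blocked=[]
Op 3: conn=8 S1=25 S2=49 S3=13 blocked=[]
Op 4: conn=8 S1=25 S2=62 S3=13 blocked=[]
Op 5: conn=23 S1=25 S2=62 S3=13 blocked=[]
Op 6: conn=4 S1=25 S2=62 S3=-6 blocked=[3]
Op 7: conn=-2 S1=25 S2=62 S3=-12 blocked=[1, 2, 3]
Op 8: conn=-7 S1=25 S2=62 S3=-17 blocked=[1, 2, 3]
Op 9: conn=15 S1=25 S2=62 S3=-17 blocked=[3]

Answer: S3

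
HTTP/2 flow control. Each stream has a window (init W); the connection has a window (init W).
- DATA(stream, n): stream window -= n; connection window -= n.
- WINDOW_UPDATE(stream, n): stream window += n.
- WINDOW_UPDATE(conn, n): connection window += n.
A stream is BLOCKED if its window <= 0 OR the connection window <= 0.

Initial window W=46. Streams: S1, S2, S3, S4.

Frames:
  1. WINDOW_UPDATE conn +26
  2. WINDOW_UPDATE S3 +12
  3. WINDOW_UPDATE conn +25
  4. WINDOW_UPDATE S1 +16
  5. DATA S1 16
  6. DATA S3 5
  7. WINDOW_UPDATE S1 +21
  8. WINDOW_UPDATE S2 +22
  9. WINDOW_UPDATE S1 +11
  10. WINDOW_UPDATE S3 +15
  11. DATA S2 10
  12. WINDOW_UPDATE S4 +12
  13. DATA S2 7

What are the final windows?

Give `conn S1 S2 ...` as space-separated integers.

Answer: 59 78 51 68 58

Derivation:
Op 1: conn=72 S1=46 S2=46 S3=46 S4=46 blocked=[]
Op 2: conn=72 S1=46 S2=46 S3=58 S4=46 blocked=[]
Op 3: conn=97 S1=46 S2=46 S3=58 S4=46 blocked=[]
Op 4: conn=97 S1=62 S2=46 S3=58 S4=46 blocked=[]
Op 5: conn=81 S1=46 S2=46 S3=58 S4=46 blocked=[]
Op 6: conn=76 S1=46 S2=46 S3=53 S4=46 blocked=[]
Op 7: conn=76 S1=67 S2=46 S3=53 S4=46 blocked=[]
Op 8: conn=76 S1=67 S2=68 S3=53 S4=46 blocked=[]
Op 9: conn=76 S1=78 S2=68 S3=53 S4=46 blocked=[]
Op 10: conn=76 S1=78 S2=68 S3=68 S4=46 blocked=[]
Op 11: conn=66 S1=78 S2=58 S3=68 S4=46 blocked=[]
Op 12: conn=66 S1=78 S2=58 S3=68 S4=58 blocked=[]
Op 13: conn=59 S1=78 S2=51 S3=68 S4=58 blocked=[]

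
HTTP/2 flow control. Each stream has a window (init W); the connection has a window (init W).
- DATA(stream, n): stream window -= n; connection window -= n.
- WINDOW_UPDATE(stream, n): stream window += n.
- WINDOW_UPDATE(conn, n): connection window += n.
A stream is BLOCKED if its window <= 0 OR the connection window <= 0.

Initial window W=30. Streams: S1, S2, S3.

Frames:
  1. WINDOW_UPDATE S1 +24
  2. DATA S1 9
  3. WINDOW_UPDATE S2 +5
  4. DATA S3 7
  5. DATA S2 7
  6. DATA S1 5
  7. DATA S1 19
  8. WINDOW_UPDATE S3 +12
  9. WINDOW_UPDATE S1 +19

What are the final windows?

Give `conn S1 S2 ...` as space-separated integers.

Op 1: conn=30 S1=54 S2=30 S3=30 blocked=[]
Op 2: conn=21 S1=45 S2=30 S3=30 blocked=[]
Op 3: conn=21 S1=45 S2=35 S3=30 blocked=[]
Op 4: conn=14 S1=45 S2=35 S3=23 blocked=[]
Op 5: conn=7 S1=45 S2=28 S3=23 blocked=[]
Op 6: conn=2 S1=40 S2=28 S3=23 blocked=[]
Op 7: conn=-17 S1=21 S2=28 S3=23 blocked=[1, 2, 3]
Op 8: conn=-17 S1=21 S2=28 S3=35 blocked=[1, 2, 3]
Op 9: conn=-17 S1=40 S2=28 S3=35 blocked=[1, 2, 3]

Answer: -17 40 28 35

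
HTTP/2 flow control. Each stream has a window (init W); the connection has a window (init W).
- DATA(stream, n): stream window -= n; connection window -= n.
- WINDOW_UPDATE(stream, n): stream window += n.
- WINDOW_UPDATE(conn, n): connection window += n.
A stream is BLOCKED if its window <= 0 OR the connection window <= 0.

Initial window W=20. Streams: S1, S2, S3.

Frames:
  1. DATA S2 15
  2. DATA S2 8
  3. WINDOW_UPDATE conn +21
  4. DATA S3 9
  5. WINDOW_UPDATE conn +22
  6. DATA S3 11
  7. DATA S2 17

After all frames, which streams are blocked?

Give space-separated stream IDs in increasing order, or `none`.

Op 1: conn=5 S1=20 S2=5 S3=20 blocked=[]
Op 2: conn=-3 S1=20 S2=-3 S3=20 blocked=[1, 2, 3]
Op 3: conn=18 S1=20 S2=-3 S3=20 blocked=[2]
Op 4: conn=9 S1=20 S2=-3 S3=11 blocked=[2]
Op 5: conn=31 S1=20 S2=-3 S3=11 blocked=[2]
Op 6: conn=20 S1=20 S2=-3 S3=0 blocked=[2, 3]
Op 7: conn=3 S1=20 S2=-20 S3=0 blocked=[2, 3]

Answer: S2 S3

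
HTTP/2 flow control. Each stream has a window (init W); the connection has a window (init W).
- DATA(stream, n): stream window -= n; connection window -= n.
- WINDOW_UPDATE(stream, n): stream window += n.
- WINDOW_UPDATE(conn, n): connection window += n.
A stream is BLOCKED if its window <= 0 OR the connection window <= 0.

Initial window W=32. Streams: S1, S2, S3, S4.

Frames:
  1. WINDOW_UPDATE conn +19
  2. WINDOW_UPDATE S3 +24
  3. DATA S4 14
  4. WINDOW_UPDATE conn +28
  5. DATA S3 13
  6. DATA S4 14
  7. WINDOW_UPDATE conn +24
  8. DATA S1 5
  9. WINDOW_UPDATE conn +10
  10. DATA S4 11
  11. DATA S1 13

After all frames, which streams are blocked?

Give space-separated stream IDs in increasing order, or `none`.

Answer: S4

Derivation:
Op 1: conn=51 S1=32 S2=32 S3=32 S4=32 blocked=[]
Op 2: conn=51 S1=32 S2=32 S3=56 S4=32 blocked=[]
Op 3: conn=37 S1=32 S2=32 S3=56 S4=18 blocked=[]
Op 4: conn=65 S1=32 S2=32 S3=56 S4=18 blocked=[]
Op 5: conn=52 S1=32 S2=32 S3=43 S4=18 blocked=[]
Op 6: conn=38 S1=32 S2=32 S3=43 S4=4 blocked=[]
Op 7: conn=62 S1=32 S2=32 S3=43 S4=4 blocked=[]
Op 8: conn=57 S1=27 S2=32 S3=43 S4=4 blocked=[]
Op 9: conn=67 S1=27 S2=32 S3=43 S4=4 blocked=[]
Op 10: conn=56 S1=27 S2=32 S3=43 S4=-7 blocked=[4]
Op 11: conn=43 S1=14 S2=32 S3=43 S4=-7 blocked=[4]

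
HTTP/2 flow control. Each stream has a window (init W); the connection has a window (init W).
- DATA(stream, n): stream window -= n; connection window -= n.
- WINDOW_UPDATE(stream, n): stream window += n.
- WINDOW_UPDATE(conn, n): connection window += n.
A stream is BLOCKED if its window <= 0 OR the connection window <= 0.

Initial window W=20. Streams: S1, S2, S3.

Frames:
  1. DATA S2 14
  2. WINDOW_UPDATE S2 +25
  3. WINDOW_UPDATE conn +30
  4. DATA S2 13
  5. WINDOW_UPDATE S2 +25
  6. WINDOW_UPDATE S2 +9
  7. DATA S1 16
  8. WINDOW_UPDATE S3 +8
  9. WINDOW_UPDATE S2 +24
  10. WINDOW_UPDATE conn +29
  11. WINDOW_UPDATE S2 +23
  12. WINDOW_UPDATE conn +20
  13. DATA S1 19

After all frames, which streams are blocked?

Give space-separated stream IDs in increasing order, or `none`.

Op 1: conn=6 S1=20 S2=6 S3=20 blocked=[]
Op 2: conn=6 S1=20 S2=31 S3=20 blocked=[]
Op 3: conn=36 S1=20 S2=31 S3=20 blocked=[]
Op 4: conn=23 S1=20 S2=18 S3=20 blocked=[]
Op 5: conn=23 S1=20 S2=43 S3=20 blocked=[]
Op 6: conn=23 S1=20 S2=52 S3=20 blocked=[]
Op 7: conn=7 S1=4 S2=52 S3=20 blocked=[]
Op 8: conn=7 S1=4 S2=52 S3=28 blocked=[]
Op 9: conn=7 S1=4 S2=76 S3=28 blocked=[]
Op 10: conn=36 S1=4 S2=76 S3=28 blocked=[]
Op 11: conn=36 S1=4 S2=99 S3=28 blocked=[]
Op 12: conn=56 S1=4 S2=99 S3=28 blocked=[]
Op 13: conn=37 S1=-15 S2=99 S3=28 blocked=[1]

Answer: S1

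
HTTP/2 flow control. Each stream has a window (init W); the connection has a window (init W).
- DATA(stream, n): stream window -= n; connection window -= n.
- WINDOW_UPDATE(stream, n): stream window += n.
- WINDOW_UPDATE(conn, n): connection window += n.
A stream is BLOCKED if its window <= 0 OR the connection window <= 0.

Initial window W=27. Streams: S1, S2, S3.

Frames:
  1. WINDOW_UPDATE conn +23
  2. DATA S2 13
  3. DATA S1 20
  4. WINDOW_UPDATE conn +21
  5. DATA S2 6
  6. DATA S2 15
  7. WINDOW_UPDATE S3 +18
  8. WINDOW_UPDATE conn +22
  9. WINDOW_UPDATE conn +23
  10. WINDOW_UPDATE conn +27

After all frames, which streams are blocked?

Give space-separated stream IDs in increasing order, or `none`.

Answer: S2

Derivation:
Op 1: conn=50 S1=27 S2=27 S3=27 blocked=[]
Op 2: conn=37 S1=27 S2=14 S3=27 blocked=[]
Op 3: conn=17 S1=7 S2=14 S3=27 blocked=[]
Op 4: conn=38 S1=7 S2=14 S3=27 blocked=[]
Op 5: conn=32 S1=7 S2=8 S3=27 blocked=[]
Op 6: conn=17 S1=7 S2=-7 S3=27 blocked=[2]
Op 7: conn=17 S1=7 S2=-7 S3=45 blocked=[2]
Op 8: conn=39 S1=7 S2=-7 S3=45 blocked=[2]
Op 9: conn=62 S1=7 S2=-7 S3=45 blocked=[2]
Op 10: conn=89 S1=7 S2=-7 S3=45 blocked=[2]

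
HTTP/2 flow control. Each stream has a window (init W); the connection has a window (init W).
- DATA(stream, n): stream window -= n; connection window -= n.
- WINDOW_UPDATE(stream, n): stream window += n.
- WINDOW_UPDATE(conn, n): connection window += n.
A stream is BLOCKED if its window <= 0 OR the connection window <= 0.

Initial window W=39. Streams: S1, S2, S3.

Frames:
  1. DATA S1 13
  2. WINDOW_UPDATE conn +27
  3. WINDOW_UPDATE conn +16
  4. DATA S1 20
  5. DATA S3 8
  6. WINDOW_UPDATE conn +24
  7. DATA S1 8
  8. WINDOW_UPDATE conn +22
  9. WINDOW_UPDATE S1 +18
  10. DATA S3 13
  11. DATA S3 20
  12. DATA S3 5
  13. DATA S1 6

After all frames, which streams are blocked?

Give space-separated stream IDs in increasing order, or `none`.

Op 1: conn=26 S1=26 S2=39 S3=39 blocked=[]
Op 2: conn=53 S1=26 S2=39 S3=39 blocked=[]
Op 3: conn=69 S1=26 S2=39 S3=39 blocked=[]
Op 4: conn=49 S1=6 S2=39 S3=39 blocked=[]
Op 5: conn=41 S1=6 S2=39 S3=31 blocked=[]
Op 6: conn=65 S1=6 S2=39 S3=31 blocked=[]
Op 7: conn=57 S1=-2 S2=39 S3=31 blocked=[1]
Op 8: conn=79 S1=-2 S2=39 S3=31 blocked=[1]
Op 9: conn=79 S1=16 S2=39 S3=31 blocked=[]
Op 10: conn=66 S1=16 S2=39 S3=18 blocked=[]
Op 11: conn=46 S1=16 S2=39 S3=-2 blocked=[3]
Op 12: conn=41 S1=16 S2=39 S3=-7 blocked=[3]
Op 13: conn=35 S1=10 S2=39 S3=-7 blocked=[3]

Answer: S3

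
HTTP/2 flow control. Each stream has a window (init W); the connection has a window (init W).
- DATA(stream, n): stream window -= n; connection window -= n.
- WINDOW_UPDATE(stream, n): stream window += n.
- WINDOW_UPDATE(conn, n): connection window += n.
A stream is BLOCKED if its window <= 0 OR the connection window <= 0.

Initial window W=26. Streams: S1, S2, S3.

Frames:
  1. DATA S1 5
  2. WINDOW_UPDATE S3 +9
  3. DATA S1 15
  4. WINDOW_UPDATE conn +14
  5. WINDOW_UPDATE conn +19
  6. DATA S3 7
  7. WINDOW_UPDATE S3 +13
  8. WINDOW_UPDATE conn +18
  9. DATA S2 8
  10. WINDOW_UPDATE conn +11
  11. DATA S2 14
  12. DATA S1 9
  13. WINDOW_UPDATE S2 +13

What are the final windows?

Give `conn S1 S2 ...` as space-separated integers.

Op 1: conn=21 S1=21 S2=26 S3=26 blocked=[]
Op 2: conn=21 S1=21 S2=26 S3=35 blocked=[]
Op 3: conn=6 S1=6 S2=26 S3=35 blocked=[]
Op 4: conn=20 S1=6 S2=26 S3=35 blocked=[]
Op 5: conn=39 S1=6 S2=26 S3=35 blocked=[]
Op 6: conn=32 S1=6 S2=26 S3=28 blocked=[]
Op 7: conn=32 S1=6 S2=26 S3=41 blocked=[]
Op 8: conn=50 S1=6 S2=26 S3=41 blocked=[]
Op 9: conn=42 S1=6 S2=18 S3=41 blocked=[]
Op 10: conn=53 S1=6 S2=18 S3=41 blocked=[]
Op 11: conn=39 S1=6 S2=4 S3=41 blocked=[]
Op 12: conn=30 S1=-3 S2=4 S3=41 blocked=[1]
Op 13: conn=30 S1=-3 S2=17 S3=41 blocked=[1]

Answer: 30 -3 17 41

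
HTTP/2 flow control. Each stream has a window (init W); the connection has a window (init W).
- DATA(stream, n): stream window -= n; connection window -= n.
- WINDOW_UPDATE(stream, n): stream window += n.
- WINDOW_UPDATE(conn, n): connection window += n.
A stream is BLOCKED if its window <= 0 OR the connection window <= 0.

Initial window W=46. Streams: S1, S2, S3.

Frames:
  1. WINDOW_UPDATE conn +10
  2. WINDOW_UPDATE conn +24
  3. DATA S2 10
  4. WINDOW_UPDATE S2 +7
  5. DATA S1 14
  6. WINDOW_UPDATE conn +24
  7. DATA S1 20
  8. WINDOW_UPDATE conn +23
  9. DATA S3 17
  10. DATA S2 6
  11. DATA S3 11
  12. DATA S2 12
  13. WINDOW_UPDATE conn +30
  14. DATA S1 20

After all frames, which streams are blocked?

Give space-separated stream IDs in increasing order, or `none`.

Op 1: conn=56 S1=46 S2=46 S3=46 blocked=[]
Op 2: conn=80 S1=46 S2=46 S3=46 blocked=[]
Op 3: conn=70 S1=46 S2=36 S3=46 blocked=[]
Op 4: conn=70 S1=46 S2=43 S3=46 blocked=[]
Op 5: conn=56 S1=32 S2=43 S3=46 blocked=[]
Op 6: conn=80 S1=32 S2=43 S3=46 blocked=[]
Op 7: conn=60 S1=12 S2=43 S3=46 blocked=[]
Op 8: conn=83 S1=12 S2=43 S3=46 blocked=[]
Op 9: conn=66 S1=12 S2=43 S3=29 blocked=[]
Op 10: conn=60 S1=12 S2=37 S3=29 blocked=[]
Op 11: conn=49 S1=12 S2=37 S3=18 blocked=[]
Op 12: conn=37 S1=12 S2=25 S3=18 blocked=[]
Op 13: conn=67 S1=12 S2=25 S3=18 blocked=[]
Op 14: conn=47 S1=-8 S2=25 S3=18 blocked=[1]

Answer: S1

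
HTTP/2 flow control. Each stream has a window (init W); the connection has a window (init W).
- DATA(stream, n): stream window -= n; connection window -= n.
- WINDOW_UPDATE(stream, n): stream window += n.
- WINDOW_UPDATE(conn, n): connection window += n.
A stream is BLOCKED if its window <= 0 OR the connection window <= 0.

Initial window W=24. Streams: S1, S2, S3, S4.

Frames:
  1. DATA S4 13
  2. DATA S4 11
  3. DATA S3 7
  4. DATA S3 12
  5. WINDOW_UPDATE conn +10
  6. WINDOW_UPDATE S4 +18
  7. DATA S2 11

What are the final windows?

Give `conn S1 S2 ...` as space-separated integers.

Op 1: conn=11 S1=24 S2=24 S3=24 S4=11 blocked=[]
Op 2: conn=0 S1=24 S2=24 S3=24 S4=0 blocked=[1, 2, 3, 4]
Op 3: conn=-7 S1=24 S2=24 S3=17 S4=0 blocked=[1, 2, 3, 4]
Op 4: conn=-19 S1=24 S2=24 S3=5 S4=0 blocked=[1, 2, 3, 4]
Op 5: conn=-9 S1=24 S2=24 S3=5 S4=0 blocked=[1, 2, 3, 4]
Op 6: conn=-9 S1=24 S2=24 S3=5 S4=18 blocked=[1, 2, 3, 4]
Op 7: conn=-20 S1=24 S2=13 S3=5 S4=18 blocked=[1, 2, 3, 4]

Answer: -20 24 13 5 18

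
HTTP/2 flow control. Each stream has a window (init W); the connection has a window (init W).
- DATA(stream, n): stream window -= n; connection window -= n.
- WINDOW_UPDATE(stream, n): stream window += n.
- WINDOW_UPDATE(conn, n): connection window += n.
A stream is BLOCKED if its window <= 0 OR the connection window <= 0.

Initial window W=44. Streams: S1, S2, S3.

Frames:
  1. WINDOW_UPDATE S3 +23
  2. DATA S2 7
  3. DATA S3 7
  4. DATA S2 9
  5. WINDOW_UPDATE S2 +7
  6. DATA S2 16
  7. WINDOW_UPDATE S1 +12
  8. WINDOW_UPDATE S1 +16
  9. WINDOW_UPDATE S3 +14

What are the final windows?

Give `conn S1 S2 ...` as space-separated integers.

Answer: 5 72 19 74

Derivation:
Op 1: conn=44 S1=44 S2=44 S3=67 blocked=[]
Op 2: conn=37 S1=44 S2=37 S3=67 blocked=[]
Op 3: conn=30 S1=44 S2=37 S3=60 blocked=[]
Op 4: conn=21 S1=44 S2=28 S3=60 blocked=[]
Op 5: conn=21 S1=44 S2=35 S3=60 blocked=[]
Op 6: conn=5 S1=44 S2=19 S3=60 blocked=[]
Op 7: conn=5 S1=56 S2=19 S3=60 blocked=[]
Op 8: conn=5 S1=72 S2=19 S3=60 blocked=[]
Op 9: conn=5 S1=72 S2=19 S3=74 blocked=[]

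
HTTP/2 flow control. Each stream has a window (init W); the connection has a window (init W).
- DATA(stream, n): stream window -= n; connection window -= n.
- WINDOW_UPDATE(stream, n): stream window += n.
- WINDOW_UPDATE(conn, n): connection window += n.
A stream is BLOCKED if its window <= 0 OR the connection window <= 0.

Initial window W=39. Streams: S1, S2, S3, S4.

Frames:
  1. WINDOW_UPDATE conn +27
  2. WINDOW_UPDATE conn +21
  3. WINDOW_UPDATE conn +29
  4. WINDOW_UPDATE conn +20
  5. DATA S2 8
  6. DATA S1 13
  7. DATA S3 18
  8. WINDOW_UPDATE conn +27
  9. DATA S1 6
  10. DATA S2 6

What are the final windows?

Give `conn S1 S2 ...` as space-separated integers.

Answer: 112 20 25 21 39

Derivation:
Op 1: conn=66 S1=39 S2=39 S3=39 S4=39 blocked=[]
Op 2: conn=87 S1=39 S2=39 S3=39 S4=39 blocked=[]
Op 3: conn=116 S1=39 S2=39 S3=39 S4=39 blocked=[]
Op 4: conn=136 S1=39 S2=39 S3=39 S4=39 blocked=[]
Op 5: conn=128 S1=39 S2=31 S3=39 S4=39 blocked=[]
Op 6: conn=115 S1=26 S2=31 S3=39 S4=39 blocked=[]
Op 7: conn=97 S1=26 S2=31 S3=21 S4=39 blocked=[]
Op 8: conn=124 S1=26 S2=31 S3=21 S4=39 blocked=[]
Op 9: conn=118 S1=20 S2=31 S3=21 S4=39 blocked=[]
Op 10: conn=112 S1=20 S2=25 S3=21 S4=39 blocked=[]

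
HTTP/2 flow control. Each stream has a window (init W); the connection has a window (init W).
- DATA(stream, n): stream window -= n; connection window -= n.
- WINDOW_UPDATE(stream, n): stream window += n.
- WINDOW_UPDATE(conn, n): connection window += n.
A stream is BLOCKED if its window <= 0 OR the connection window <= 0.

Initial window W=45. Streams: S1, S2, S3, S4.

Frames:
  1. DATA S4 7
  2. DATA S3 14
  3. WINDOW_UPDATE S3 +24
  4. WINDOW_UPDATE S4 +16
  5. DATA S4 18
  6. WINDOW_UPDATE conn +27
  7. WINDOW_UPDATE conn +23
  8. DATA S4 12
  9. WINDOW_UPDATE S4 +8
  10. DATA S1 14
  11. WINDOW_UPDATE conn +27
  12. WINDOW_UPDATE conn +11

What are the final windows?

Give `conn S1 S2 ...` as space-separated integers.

Answer: 68 31 45 55 32

Derivation:
Op 1: conn=38 S1=45 S2=45 S3=45 S4=38 blocked=[]
Op 2: conn=24 S1=45 S2=45 S3=31 S4=38 blocked=[]
Op 3: conn=24 S1=45 S2=45 S3=55 S4=38 blocked=[]
Op 4: conn=24 S1=45 S2=45 S3=55 S4=54 blocked=[]
Op 5: conn=6 S1=45 S2=45 S3=55 S4=36 blocked=[]
Op 6: conn=33 S1=45 S2=45 S3=55 S4=36 blocked=[]
Op 7: conn=56 S1=45 S2=45 S3=55 S4=36 blocked=[]
Op 8: conn=44 S1=45 S2=45 S3=55 S4=24 blocked=[]
Op 9: conn=44 S1=45 S2=45 S3=55 S4=32 blocked=[]
Op 10: conn=30 S1=31 S2=45 S3=55 S4=32 blocked=[]
Op 11: conn=57 S1=31 S2=45 S3=55 S4=32 blocked=[]
Op 12: conn=68 S1=31 S2=45 S3=55 S4=32 blocked=[]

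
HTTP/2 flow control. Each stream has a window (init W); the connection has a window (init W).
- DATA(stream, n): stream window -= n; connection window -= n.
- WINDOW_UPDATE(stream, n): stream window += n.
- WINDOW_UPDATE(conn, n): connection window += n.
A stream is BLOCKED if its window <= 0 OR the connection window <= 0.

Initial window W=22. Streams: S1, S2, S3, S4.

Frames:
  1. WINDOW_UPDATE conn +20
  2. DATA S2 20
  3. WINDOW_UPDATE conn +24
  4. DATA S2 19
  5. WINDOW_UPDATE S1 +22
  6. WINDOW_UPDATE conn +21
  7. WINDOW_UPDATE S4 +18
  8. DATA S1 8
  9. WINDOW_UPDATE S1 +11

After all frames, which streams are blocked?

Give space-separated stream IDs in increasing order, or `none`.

Answer: S2

Derivation:
Op 1: conn=42 S1=22 S2=22 S3=22 S4=22 blocked=[]
Op 2: conn=22 S1=22 S2=2 S3=22 S4=22 blocked=[]
Op 3: conn=46 S1=22 S2=2 S3=22 S4=22 blocked=[]
Op 4: conn=27 S1=22 S2=-17 S3=22 S4=22 blocked=[2]
Op 5: conn=27 S1=44 S2=-17 S3=22 S4=22 blocked=[2]
Op 6: conn=48 S1=44 S2=-17 S3=22 S4=22 blocked=[2]
Op 7: conn=48 S1=44 S2=-17 S3=22 S4=40 blocked=[2]
Op 8: conn=40 S1=36 S2=-17 S3=22 S4=40 blocked=[2]
Op 9: conn=40 S1=47 S2=-17 S3=22 S4=40 blocked=[2]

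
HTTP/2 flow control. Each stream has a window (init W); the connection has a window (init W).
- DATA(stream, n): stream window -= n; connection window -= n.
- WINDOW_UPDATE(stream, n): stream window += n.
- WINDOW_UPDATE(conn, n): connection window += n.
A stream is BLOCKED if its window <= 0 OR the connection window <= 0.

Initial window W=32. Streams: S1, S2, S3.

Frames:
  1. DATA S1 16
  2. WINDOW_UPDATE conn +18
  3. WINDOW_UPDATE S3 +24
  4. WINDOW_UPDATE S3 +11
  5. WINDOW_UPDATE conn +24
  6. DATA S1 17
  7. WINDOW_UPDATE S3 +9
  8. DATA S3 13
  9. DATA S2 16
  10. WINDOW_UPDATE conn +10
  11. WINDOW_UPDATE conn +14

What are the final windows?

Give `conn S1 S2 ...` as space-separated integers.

Answer: 36 -1 16 63

Derivation:
Op 1: conn=16 S1=16 S2=32 S3=32 blocked=[]
Op 2: conn=34 S1=16 S2=32 S3=32 blocked=[]
Op 3: conn=34 S1=16 S2=32 S3=56 blocked=[]
Op 4: conn=34 S1=16 S2=32 S3=67 blocked=[]
Op 5: conn=58 S1=16 S2=32 S3=67 blocked=[]
Op 6: conn=41 S1=-1 S2=32 S3=67 blocked=[1]
Op 7: conn=41 S1=-1 S2=32 S3=76 blocked=[1]
Op 8: conn=28 S1=-1 S2=32 S3=63 blocked=[1]
Op 9: conn=12 S1=-1 S2=16 S3=63 blocked=[1]
Op 10: conn=22 S1=-1 S2=16 S3=63 blocked=[1]
Op 11: conn=36 S1=-1 S2=16 S3=63 blocked=[1]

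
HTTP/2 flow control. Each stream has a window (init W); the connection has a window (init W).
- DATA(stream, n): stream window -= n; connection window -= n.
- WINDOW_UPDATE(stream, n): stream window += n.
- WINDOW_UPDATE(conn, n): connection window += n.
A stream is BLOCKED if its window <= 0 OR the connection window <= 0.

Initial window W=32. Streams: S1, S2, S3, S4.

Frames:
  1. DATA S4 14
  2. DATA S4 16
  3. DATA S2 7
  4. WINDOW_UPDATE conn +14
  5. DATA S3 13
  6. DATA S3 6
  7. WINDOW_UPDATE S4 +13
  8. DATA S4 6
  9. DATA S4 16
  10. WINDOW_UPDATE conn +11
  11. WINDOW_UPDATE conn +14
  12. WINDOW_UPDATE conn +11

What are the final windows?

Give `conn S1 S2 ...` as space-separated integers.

Answer: 4 32 25 13 -7

Derivation:
Op 1: conn=18 S1=32 S2=32 S3=32 S4=18 blocked=[]
Op 2: conn=2 S1=32 S2=32 S3=32 S4=2 blocked=[]
Op 3: conn=-5 S1=32 S2=25 S3=32 S4=2 blocked=[1, 2, 3, 4]
Op 4: conn=9 S1=32 S2=25 S3=32 S4=2 blocked=[]
Op 5: conn=-4 S1=32 S2=25 S3=19 S4=2 blocked=[1, 2, 3, 4]
Op 6: conn=-10 S1=32 S2=25 S3=13 S4=2 blocked=[1, 2, 3, 4]
Op 7: conn=-10 S1=32 S2=25 S3=13 S4=15 blocked=[1, 2, 3, 4]
Op 8: conn=-16 S1=32 S2=25 S3=13 S4=9 blocked=[1, 2, 3, 4]
Op 9: conn=-32 S1=32 S2=25 S3=13 S4=-7 blocked=[1, 2, 3, 4]
Op 10: conn=-21 S1=32 S2=25 S3=13 S4=-7 blocked=[1, 2, 3, 4]
Op 11: conn=-7 S1=32 S2=25 S3=13 S4=-7 blocked=[1, 2, 3, 4]
Op 12: conn=4 S1=32 S2=25 S3=13 S4=-7 blocked=[4]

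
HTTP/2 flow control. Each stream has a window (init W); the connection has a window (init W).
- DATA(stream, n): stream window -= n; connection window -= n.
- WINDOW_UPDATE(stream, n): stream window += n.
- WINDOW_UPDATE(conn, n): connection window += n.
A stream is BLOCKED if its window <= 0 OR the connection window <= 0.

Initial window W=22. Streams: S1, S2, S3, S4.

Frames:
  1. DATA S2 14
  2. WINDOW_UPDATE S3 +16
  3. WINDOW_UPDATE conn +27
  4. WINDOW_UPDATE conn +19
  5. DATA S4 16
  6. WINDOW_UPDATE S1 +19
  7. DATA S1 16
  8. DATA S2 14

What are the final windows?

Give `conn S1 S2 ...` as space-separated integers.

Op 1: conn=8 S1=22 S2=8 S3=22 S4=22 blocked=[]
Op 2: conn=8 S1=22 S2=8 S3=38 S4=22 blocked=[]
Op 3: conn=35 S1=22 S2=8 S3=38 S4=22 blocked=[]
Op 4: conn=54 S1=22 S2=8 S3=38 S4=22 blocked=[]
Op 5: conn=38 S1=22 S2=8 S3=38 S4=6 blocked=[]
Op 6: conn=38 S1=41 S2=8 S3=38 S4=6 blocked=[]
Op 7: conn=22 S1=25 S2=8 S3=38 S4=6 blocked=[]
Op 8: conn=8 S1=25 S2=-6 S3=38 S4=6 blocked=[2]

Answer: 8 25 -6 38 6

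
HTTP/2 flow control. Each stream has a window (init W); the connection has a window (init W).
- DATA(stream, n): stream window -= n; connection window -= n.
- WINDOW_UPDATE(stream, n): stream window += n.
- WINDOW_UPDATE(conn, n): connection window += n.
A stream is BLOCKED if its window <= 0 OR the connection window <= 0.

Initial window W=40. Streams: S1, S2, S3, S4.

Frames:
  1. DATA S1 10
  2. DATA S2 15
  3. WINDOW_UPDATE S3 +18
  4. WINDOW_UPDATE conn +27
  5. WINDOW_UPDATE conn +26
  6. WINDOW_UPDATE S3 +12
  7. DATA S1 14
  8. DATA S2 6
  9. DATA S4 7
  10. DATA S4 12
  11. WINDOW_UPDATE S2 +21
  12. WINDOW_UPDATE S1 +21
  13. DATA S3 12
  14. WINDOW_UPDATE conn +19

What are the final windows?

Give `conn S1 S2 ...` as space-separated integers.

Answer: 36 37 40 58 21

Derivation:
Op 1: conn=30 S1=30 S2=40 S3=40 S4=40 blocked=[]
Op 2: conn=15 S1=30 S2=25 S3=40 S4=40 blocked=[]
Op 3: conn=15 S1=30 S2=25 S3=58 S4=40 blocked=[]
Op 4: conn=42 S1=30 S2=25 S3=58 S4=40 blocked=[]
Op 5: conn=68 S1=30 S2=25 S3=58 S4=40 blocked=[]
Op 6: conn=68 S1=30 S2=25 S3=70 S4=40 blocked=[]
Op 7: conn=54 S1=16 S2=25 S3=70 S4=40 blocked=[]
Op 8: conn=48 S1=16 S2=19 S3=70 S4=40 blocked=[]
Op 9: conn=41 S1=16 S2=19 S3=70 S4=33 blocked=[]
Op 10: conn=29 S1=16 S2=19 S3=70 S4=21 blocked=[]
Op 11: conn=29 S1=16 S2=40 S3=70 S4=21 blocked=[]
Op 12: conn=29 S1=37 S2=40 S3=70 S4=21 blocked=[]
Op 13: conn=17 S1=37 S2=40 S3=58 S4=21 blocked=[]
Op 14: conn=36 S1=37 S2=40 S3=58 S4=21 blocked=[]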